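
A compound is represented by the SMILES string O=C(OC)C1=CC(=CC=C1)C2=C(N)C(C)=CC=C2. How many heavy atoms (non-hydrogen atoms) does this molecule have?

Every atom symbol written in the SMILES (organic subset) is one heavy atom; implicit H are not written.
Heavy atoms by element → C:15, N:1, O:2.
Total: 18.

18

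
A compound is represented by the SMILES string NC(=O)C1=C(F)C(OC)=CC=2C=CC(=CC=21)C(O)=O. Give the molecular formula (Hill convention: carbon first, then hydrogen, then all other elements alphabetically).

Walk through each heavy atom and fill implicit hydrogens from standard valence (C 4, N 3, O 2, S 2, halogen 1):
  atom 1: N, bond orders sum to 1 (valence 3) → 2 H
  atom 2: C, bond orders sum to 4 (valence 4) → 0 H
  atom 3: O, bond orders sum to 2 (valence 2) → 0 H
  atom 4: C, bond orders sum to 4 (valence 4) → 0 H
  atom 5: C, bond orders sum to 4 (valence 4) → 0 H
  atom 6: F (halogen, monovalent) → 0 H
  atom 7: C, bond orders sum to 4 (valence 4) → 0 H
  atom 8: O, bond orders sum to 2 (valence 2) → 0 H
  atom 9: C, bond orders sum to 1 (valence 4) → 3 H
  atom 10: C, bond orders sum to 3 (valence 4) → 1 H
  atom 11: C, bond orders sum to 4 (valence 4) → 0 H
  atom 12: C, bond orders sum to 3 (valence 4) → 1 H
  atom 13: C, bond orders sum to 3 (valence 4) → 1 H
  atom 14: C, bond orders sum to 4 (valence 4) → 0 H
  atom 15: C, bond orders sum to 3 (valence 4) → 1 H
  atom 16: C, bond orders sum to 4 (valence 4) → 0 H
  atom 17: C, bond orders sum to 4 (valence 4) → 0 H
  atom 18: O, bond orders sum to 1 (valence 2) → 1 H
  atom 19: O, bond orders sum to 2 (valence 2) → 0 H
Totals → C:13, H:10, F:1, N:1, O:4.

C13H10FNO4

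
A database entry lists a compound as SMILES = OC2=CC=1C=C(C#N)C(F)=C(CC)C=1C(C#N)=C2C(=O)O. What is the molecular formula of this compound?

C15H9FN2O3

Walk through each heavy atom and fill implicit hydrogens from standard valence (C 4, N 3, O 2, S 2, halogen 1):
  atom 1: O, bond orders sum to 1 (valence 2) → 1 H
  atom 2: C, bond orders sum to 4 (valence 4) → 0 H
  atom 3: C, bond orders sum to 3 (valence 4) → 1 H
  atom 4: C, bond orders sum to 4 (valence 4) → 0 H
  atom 5: C, bond orders sum to 3 (valence 4) → 1 H
  atom 6: C, bond orders sum to 4 (valence 4) → 0 H
  atom 7: C, bond orders sum to 4 (valence 4) → 0 H
  atom 8: N, bond orders sum to 3 (valence 3) → 0 H
  atom 9: C, bond orders sum to 4 (valence 4) → 0 H
  atom 10: F (halogen, monovalent) → 0 H
  atom 11: C, bond orders sum to 4 (valence 4) → 0 H
  atom 12: C, bond orders sum to 2 (valence 4) → 2 H
  atom 13: C, bond orders sum to 1 (valence 4) → 3 H
  atom 14: C, bond orders sum to 4 (valence 4) → 0 H
  atom 15: C, bond orders sum to 4 (valence 4) → 0 H
  atom 16: C, bond orders sum to 4 (valence 4) → 0 H
  atom 17: N, bond orders sum to 3 (valence 3) → 0 H
  atom 18: C, bond orders sum to 4 (valence 4) → 0 H
  atom 19: C, bond orders sum to 4 (valence 4) → 0 H
  atom 20: O, bond orders sum to 2 (valence 2) → 0 H
  atom 21: O, bond orders sum to 1 (valence 2) → 1 H
Totals → C:15, H:9, F:1, N:2, O:3.
In Hill order: C15H9FN2O3.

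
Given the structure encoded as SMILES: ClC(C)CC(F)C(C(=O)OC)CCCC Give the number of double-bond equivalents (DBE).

1

Degree of unsaturation = (number of rings) + (number of π bonds).
Ring closures in the SMILES: 0.
π bonds: 1 double bond (each 1 DoU) → 1 DoU from unsaturation.
Total DoU = 0 + 1 = 1.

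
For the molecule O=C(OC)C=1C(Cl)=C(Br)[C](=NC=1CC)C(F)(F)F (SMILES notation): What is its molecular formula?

C10H8BrClF3NO2

Walk through each heavy atom and fill implicit hydrogens from standard valence (C 4, N 3, O 2, S 2, halogen 1):
  atom 1: O, bond orders sum to 2 (valence 2) → 0 H
  atom 2: C, bond orders sum to 4 (valence 4) → 0 H
  atom 3: O, bond orders sum to 2 (valence 2) → 0 H
  atom 4: C, bond orders sum to 1 (valence 4) → 3 H
  atom 5: C, bond orders sum to 4 (valence 4) → 0 H
  atom 6: C, bond orders sum to 4 (valence 4) → 0 H
  atom 7: Cl (halogen, monovalent) → 0 H
  atom 8: C, bond orders sum to 4 (valence 4) → 0 H
  atom 9: Br (halogen, monovalent) → 0 H
  atom 10: C with explicit H count 0
  atom 11: N, bond orders sum to 3 (valence 3) → 0 H
  atom 12: C, bond orders sum to 4 (valence 4) → 0 H
  atom 13: C, bond orders sum to 2 (valence 4) → 2 H
  atom 14: C, bond orders sum to 1 (valence 4) → 3 H
  atom 15: C, bond orders sum to 4 (valence 4) → 0 H
  atom 16: F (halogen, monovalent) → 0 H
  atom 17: F (halogen, monovalent) → 0 H
  atom 18: F (halogen, monovalent) → 0 H
Totals → C:10, H:8, Br:1, Cl:1, F:3, N:1, O:2.
In Hill order: C10H8BrClF3NO2.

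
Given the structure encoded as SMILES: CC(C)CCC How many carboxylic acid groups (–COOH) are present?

Scan the SMILES for the carboxylic acid motif — none present.

0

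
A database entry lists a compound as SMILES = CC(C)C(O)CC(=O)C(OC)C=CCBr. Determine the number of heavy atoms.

15

Every atom symbol written in the SMILES (organic subset) is one heavy atom; implicit H are not written.
Heavy atoms by element → Br:1, C:11, O:3.
Total: 15.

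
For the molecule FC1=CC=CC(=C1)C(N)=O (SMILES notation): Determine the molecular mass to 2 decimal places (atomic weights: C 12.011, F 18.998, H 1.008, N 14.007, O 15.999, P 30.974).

139.13 g/mol

First, the molecular formula is C7H6FNO (counting implicit H from valence).
  C: 7 × 12.011 = 84.077
  F: 1 × 18.998 = 18.998
  H: 6 × 1.008 = 6.048
  N: 1 × 14.007 = 14.007
  O: 1 × 15.999 = 15.999
Sum: 7×12.011 + 1×18.998 + 6×1.008 + 1×14.007 + 1×15.999 = 139.129 → 139.13 g/mol.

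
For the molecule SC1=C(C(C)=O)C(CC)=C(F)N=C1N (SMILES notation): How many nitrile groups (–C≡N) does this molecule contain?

Scan the SMILES for the nitrile motif — none present.
Groups that are present: 1 ketone, 1 primary amine, 1 thiol.

0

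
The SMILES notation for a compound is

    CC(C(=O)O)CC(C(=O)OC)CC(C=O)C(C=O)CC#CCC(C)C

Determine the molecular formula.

C19H28O6

Walk through each heavy atom and fill implicit hydrogens from standard valence (C 4, N 3, O 2, S 2, halogen 1):
  atom 1: C, bond orders sum to 1 (valence 4) → 3 H
  atom 2: C, bond orders sum to 3 (valence 4) → 1 H
  atom 3: C, bond orders sum to 4 (valence 4) → 0 H
  atom 4: O, bond orders sum to 2 (valence 2) → 0 H
  atom 5: O, bond orders sum to 1 (valence 2) → 1 H
  atom 6: C, bond orders sum to 2 (valence 4) → 2 H
  atom 7: C, bond orders sum to 3 (valence 4) → 1 H
  atom 8: C, bond orders sum to 4 (valence 4) → 0 H
  atom 9: O, bond orders sum to 2 (valence 2) → 0 H
  atom 10: O, bond orders sum to 2 (valence 2) → 0 H
  atom 11: C, bond orders sum to 1 (valence 4) → 3 H
  atom 12: C, bond orders sum to 2 (valence 4) → 2 H
  atom 13: C, bond orders sum to 3 (valence 4) → 1 H
  atom 14: C, bond orders sum to 3 (valence 4) → 1 H
  atom 15: O, bond orders sum to 2 (valence 2) → 0 H
  atom 16: C, bond orders sum to 3 (valence 4) → 1 H
  atom 17: C, bond orders sum to 3 (valence 4) → 1 H
  atom 18: O, bond orders sum to 2 (valence 2) → 0 H
  atom 19: C, bond orders sum to 2 (valence 4) → 2 H
  atom 20: C, bond orders sum to 4 (valence 4) → 0 H
  atom 21: C, bond orders sum to 4 (valence 4) → 0 H
  atom 22: C, bond orders sum to 2 (valence 4) → 2 H
  atom 23: C, bond orders sum to 3 (valence 4) → 1 H
  atom 24: C, bond orders sum to 1 (valence 4) → 3 H
  atom 25: C, bond orders sum to 1 (valence 4) → 3 H
Totals → C:19, H:28, O:6.
In Hill order: C19H28O6.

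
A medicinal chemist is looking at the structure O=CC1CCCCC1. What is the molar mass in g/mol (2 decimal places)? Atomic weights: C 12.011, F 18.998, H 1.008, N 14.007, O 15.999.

First, the molecular formula is C7H12O (counting implicit H from valence).
  C: 7 × 12.011 = 84.077
  H: 12 × 1.008 = 12.096
  O: 1 × 15.999 = 15.999
Sum: 7×12.011 + 12×1.008 + 1×15.999 = 112.172 → 112.17 g/mol.

112.17 g/mol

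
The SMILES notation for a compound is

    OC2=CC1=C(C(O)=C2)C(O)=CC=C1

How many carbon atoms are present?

10

Count every carbon token in the SMILES (each C, including those in ring-closure positions and inside branches).
Carbon count: 10.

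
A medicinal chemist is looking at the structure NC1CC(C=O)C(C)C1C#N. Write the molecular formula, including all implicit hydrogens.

C8H12N2O

Walk through each heavy atom and fill implicit hydrogens from standard valence (C 4, N 3, O 2, S 2, halogen 1):
  atom 1: N, bond orders sum to 1 (valence 3) → 2 H
  atom 2: C, bond orders sum to 3 (valence 4) → 1 H
  atom 3: C, bond orders sum to 2 (valence 4) → 2 H
  atom 4: C, bond orders sum to 3 (valence 4) → 1 H
  atom 5: C, bond orders sum to 3 (valence 4) → 1 H
  atom 6: O, bond orders sum to 2 (valence 2) → 0 H
  atom 7: C, bond orders sum to 3 (valence 4) → 1 H
  atom 8: C, bond orders sum to 1 (valence 4) → 3 H
  atom 9: C, bond orders sum to 3 (valence 4) → 1 H
  atom 10: C, bond orders sum to 4 (valence 4) → 0 H
  atom 11: N, bond orders sum to 3 (valence 3) → 0 H
Totals → C:8, H:12, N:2, O:1.
In Hill order: C8H12N2O.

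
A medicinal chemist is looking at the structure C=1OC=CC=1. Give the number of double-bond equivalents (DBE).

3

Molecular formula: C4H4O.
DoU = (2C + 2 + N − H − X) / 2, where X is the halogen count and O/S are ignored.
    = (2·4 + 2 + 0 − 4 − 0) / 2 = 6 / 2 = 3.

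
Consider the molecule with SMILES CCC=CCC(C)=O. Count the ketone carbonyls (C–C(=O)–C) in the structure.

The ketone motif appears at heavy-atom position 6 in the SMILES.
Other groups present: 1 alkene.
Ketone count: 1.

1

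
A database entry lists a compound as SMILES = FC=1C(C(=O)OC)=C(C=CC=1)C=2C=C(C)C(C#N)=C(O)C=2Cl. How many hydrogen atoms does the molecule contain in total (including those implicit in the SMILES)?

Walk through each heavy atom and fill implicit hydrogens from standard valence (C 4, N 3, O 2, S 2, halogen 1):
  atom 1: F (halogen, monovalent) → 0 H
  atom 2: C, bond orders sum to 4 (valence 4) → 0 H
  atom 3: C, bond orders sum to 4 (valence 4) → 0 H
  atom 4: C, bond orders sum to 4 (valence 4) → 0 H
  atom 5: O, bond orders sum to 2 (valence 2) → 0 H
  atom 6: O, bond orders sum to 2 (valence 2) → 0 H
  atom 7: C, bond orders sum to 1 (valence 4) → 3 H
  atom 8: C, bond orders sum to 4 (valence 4) → 0 H
  atom 9: C, bond orders sum to 3 (valence 4) → 1 H
  atom 10: C, bond orders sum to 3 (valence 4) → 1 H
  atom 11: C, bond orders sum to 3 (valence 4) → 1 H
  atom 12: C, bond orders sum to 4 (valence 4) → 0 H
  atom 13: C, bond orders sum to 3 (valence 4) → 1 H
  atom 14: C, bond orders sum to 4 (valence 4) → 0 H
  atom 15: C, bond orders sum to 1 (valence 4) → 3 H
  atom 16: C, bond orders sum to 4 (valence 4) → 0 H
  atom 17: C, bond orders sum to 4 (valence 4) → 0 H
  atom 18: N, bond orders sum to 3 (valence 3) → 0 H
  atom 19: C, bond orders sum to 4 (valence 4) → 0 H
  atom 20: O, bond orders sum to 1 (valence 2) → 1 H
  atom 21: C, bond orders sum to 4 (valence 4) → 0 H
  atom 22: Cl (halogen, monovalent) → 0 H
Total hydrogens: 11.

11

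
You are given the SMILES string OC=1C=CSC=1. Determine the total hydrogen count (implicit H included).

4

Walk through each heavy atom and fill implicit hydrogens from standard valence (C 4, N 3, O 2, S 2, halogen 1):
  atom 1: O, bond orders sum to 1 (valence 2) → 1 H
  atom 2: C, bond orders sum to 4 (valence 4) → 0 H
  atom 3: C, bond orders sum to 3 (valence 4) → 1 H
  atom 4: C, bond orders sum to 3 (valence 4) → 1 H
  atom 5: S, bond orders sum to 2 (valence 2) → 0 H
  atom 6: C, bond orders sum to 3 (valence 4) → 1 H
Total hydrogens: 4.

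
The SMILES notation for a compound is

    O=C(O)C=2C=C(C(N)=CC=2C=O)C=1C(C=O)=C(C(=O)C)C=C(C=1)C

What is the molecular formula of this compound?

C18H15NO5

Walk through each heavy atom and fill implicit hydrogens from standard valence (C 4, N 3, O 2, S 2, halogen 1):
  atom 1: O, bond orders sum to 2 (valence 2) → 0 H
  atom 2: C, bond orders sum to 4 (valence 4) → 0 H
  atom 3: O, bond orders sum to 1 (valence 2) → 1 H
  atom 4: C, bond orders sum to 4 (valence 4) → 0 H
  atom 5: C, bond orders sum to 3 (valence 4) → 1 H
  atom 6: C, bond orders sum to 4 (valence 4) → 0 H
  atom 7: C, bond orders sum to 4 (valence 4) → 0 H
  atom 8: N, bond orders sum to 1 (valence 3) → 2 H
  atom 9: C, bond orders sum to 3 (valence 4) → 1 H
  atom 10: C, bond orders sum to 4 (valence 4) → 0 H
  atom 11: C, bond orders sum to 3 (valence 4) → 1 H
  atom 12: O, bond orders sum to 2 (valence 2) → 0 H
  atom 13: C, bond orders sum to 4 (valence 4) → 0 H
  atom 14: C, bond orders sum to 4 (valence 4) → 0 H
  atom 15: C, bond orders sum to 3 (valence 4) → 1 H
  atom 16: O, bond orders sum to 2 (valence 2) → 0 H
  atom 17: C, bond orders sum to 4 (valence 4) → 0 H
  atom 18: C, bond orders sum to 4 (valence 4) → 0 H
  atom 19: O, bond orders sum to 2 (valence 2) → 0 H
  atom 20: C, bond orders sum to 1 (valence 4) → 3 H
  atom 21: C, bond orders sum to 3 (valence 4) → 1 H
  atom 22: C, bond orders sum to 4 (valence 4) → 0 H
  atom 23: C, bond orders sum to 3 (valence 4) → 1 H
  atom 24: C, bond orders sum to 1 (valence 4) → 3 H
Totals → C:18, H:15, N:1, O:5.
In Hill order: C18H15NO5.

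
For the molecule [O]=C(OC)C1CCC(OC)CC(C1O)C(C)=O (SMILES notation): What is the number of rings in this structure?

1

In SMILES, each pair of matching ring-closure digits denotes one ring-closing bond; the number of such bonds equals the number of independent rings.
Ring-closure bonds here: 1.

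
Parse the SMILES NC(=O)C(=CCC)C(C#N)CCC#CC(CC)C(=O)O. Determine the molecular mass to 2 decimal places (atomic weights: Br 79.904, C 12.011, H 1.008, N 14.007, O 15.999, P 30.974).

First, the molecular formula is C15H20N2O3 (counting implicit H from valence).
  C: 15 × 12.011 = 180.165
  H: 20 × 1.008 = 20.160
  N: 2 × 14.007 = 28.014
  O: 3 × 15.999 = 47.997
Sum: 15×12.011 + 20×1.008 + 2×14.007 + 3×15.999 = 276.336 → 276.34 g/mol.

276.34 g/mol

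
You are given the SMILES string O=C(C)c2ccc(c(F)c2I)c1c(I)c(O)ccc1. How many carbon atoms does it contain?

14

Count every carbon token in the SMILES (each C, including those in ring-closure positions and inside branches).
Carbon count: 14.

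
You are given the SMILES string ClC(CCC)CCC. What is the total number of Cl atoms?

1

Scan the SMILES for Cl atoms (remember two-letter symbols like Cl and Br are single atoms).
Chlorine count: 1.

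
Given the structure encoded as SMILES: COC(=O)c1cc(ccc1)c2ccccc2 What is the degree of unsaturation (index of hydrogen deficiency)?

9

Molecular formula: C14H12O2.
DoU = (2C + 2 + N − H − X) / 2, where X is the halogen count and O/S are ignored.
    = (2·14 + 2 + 0 − 12 − 0) / 2 = 18 / 2 = 9.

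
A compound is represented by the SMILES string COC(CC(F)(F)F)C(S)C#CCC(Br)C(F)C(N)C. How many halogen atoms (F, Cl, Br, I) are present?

5

Halogen atoms appear at heavy-atom positions 6, 7, 8, 15, 17 (1×Br, 4×F).
Other groups present: 1 alkyne, 1 ether, 1 primary amine, 1 thiol.
Halogen count: 5.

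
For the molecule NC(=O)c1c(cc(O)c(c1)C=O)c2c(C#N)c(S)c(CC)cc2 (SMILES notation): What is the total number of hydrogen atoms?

Walk through each heavy atom and fill implicit hydrogens from standard valence (C 4, N 3, O 2, S 2, halogen 1); for lowercase aromatic atoms, an aromatic c carries 1 H when it has two neighbours and 0 H with three, and aromatic n carries 0 H:
  atom 1: N, bond orders sum to 1 (valence 3) → 2 H
  atom 2: C, bond orders sum to 4 (valence 4) → 0 H
  atom 3: O, bond orders sum to 2 (valence 2) → 0 H
  atom 4: aromatic c, 3 neighbours → 0 H
  atom 5: aromatic c, 3 neighbours → 0 H
  atom 6: aromatic c, 2 neighbours → 1 H
  atom 7: aromatic c, 3 neighbours → 0 H
  atom 8: O, bond orders sum to 1 (valence 2) → 1 H
  atom 9: aromatic c, 3 neighbours → 0 H
  atom 10: aromatic c, 2 neighbours → 1 H
  atom 11: C, bond orders sum to 3 (valence 4) → 1 H
  atom 12: O, bond orders sum to 2 (valence 2) → 0 H
  atom 13: aromatic c, 3 neighbours → 0 H
  atom 14: aromatic c, 3 neighbours → 0 H
  atom 15: C, bond orders sum to 4 (valence 4) → 0 H
  atom 16: N, bond orders sum to 3 (valence 3) → 0 H
  atom 17: aromatic c, 3 neighbours → 0 H
  atom 18: S, bond orders sum to 1 (valence 2) → 1 H
  atom 19: aromatic c, 3 neighbours → 0 H
  atom 20: C, bond orders sum to 2 (valence 4) → 2 H
  atom 21: C, bond orders sum to 1 (valence 4) → 3 H
  atom 22: aromatic c, 2 neighbours → 1 H
  atom 23: aromatic c, 2 neighbours → 1 H
Total hydrogens: 14.

14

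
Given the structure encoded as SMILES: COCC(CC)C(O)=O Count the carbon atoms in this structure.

6

Count every carbon token in the SMILES (each C, including those in ring-closure positions and inside branches).
Carbon count: 6.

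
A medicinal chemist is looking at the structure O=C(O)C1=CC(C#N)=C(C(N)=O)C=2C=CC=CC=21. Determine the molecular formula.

Walk through each heavy atom and fill implicit hydrogens from standard valence (C 4, N 3, O 2, S 2, halogen 1):
  atom 1: O, bond orders sum to 2 (valence 2) → 0 H
  atom 2: C, bond orders sum to 4 (valence 4) → 0 H
  atom 3: O, bond orders sum to 1 (valence 2) → 1 H
  atom 4: C, bond orders sum to 4 (valence 4) → 0 H
  atom 5: C, bond orders sum to 3 (valence 4) → 1 H
  atom 6: C, bond orders sum to 4 (valence 4) → 0 H
  atom 7: C, bond orders sum to 4 (valence 4) → 0 H
  atom 8: N, bond orders sum to 3 (valence 3) → 0 H
  atom 9: C, bond orders sum to 4 (valence 4) → 0 H
  atom 10: C, bond orders sum to 4 (valence 4) → 0 H
  atom 11: N, bond orders sum to 1 (valence 3) → 2 H
  atom 12: O, bond orders sum to 2 (valence 2) → 0 H
  atom 13: C, bond orders sum to 4 (valence 4) → 0 H
  atom 14: C, bond orders sum to 3 (valence 4) → 1 H
  atom 15: C, bond orders sum to 3 (valence 4) → 1 H
  atom 16: C, bond orders sum to 3 (valence 4) → 1 H
  atom 17: C, bond orders sum to 3 (valence 4) → 1 H
  atom 18: C, bond orders sum to 4 (valence 4) → 0 H
Totals → C:13, H:8, N:2, O:3.
In Hill order: C13H8N2O3.

C13H8N2O3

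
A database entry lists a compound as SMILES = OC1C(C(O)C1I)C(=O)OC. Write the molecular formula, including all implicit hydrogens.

C6H9IO4

Walk through each heavy atom and fill implicit hydrogens from standard valence (C 4, N 3, O 2, S 2, halogen 1):
  atom 1: O, bond orders sum to 1 (valence 2) → 1 H
  atom 2: C, bond orders sum to 3 (valence 4) → 1 H
  atom 3: C, bond orders sum to 3 (valence 4) → 1 H
  atom 4: C, bond orders sum to 3 (valence 4) → 1 H
  atom 5: O, bond orders sum to 1 (valence 2) → 1 H
  atom 6: C, bond orders sum to 3 (valence 4) → 1 H
  atom 7: I (halogen, monovalent) → 0 H
  atom 8: C, bond orders sum to 4 (valence 4) → 0 H
  atom 9: O, bond orders sum to 2 (valence 2) → 0 H
  atom 10: O, bond orders sum to 2 (valence 2) → 0 H
  atom 11: C, bond orders sum to 1 (valence 4) → 3 H
Totals → C:6, H:9, I:1, O:4.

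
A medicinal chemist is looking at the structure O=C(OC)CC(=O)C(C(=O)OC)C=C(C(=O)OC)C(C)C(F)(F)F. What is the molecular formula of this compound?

Walk through each heavy atom and fill implicit hydrogens from standard valence (C 4, N 3, O 2, S 2, halogen 1):
  atom 1: O, bond orders sum to 2 (valence 2) → 0 H
  atom 2: C, bond orders sum to 4 (valence 4) → 0 H
  atom 3: O, bond orders sum to 2 (valence 2) → 0 H
  atom 4: C, bond orders sum to 1 (valence 4) → 3 H
  atom 5: C, bond orders sum to 2 (valence 4) → 2 H
  atom 6: C, bond orders sum to 4 (valence 4) → 0 H
  atom 7: O, bond orders sum to 2 (valence 2) → 0 H
  atom 8: C, bond orders sum to 3 (valence 4) → 1 H
  atom 9: C, bond orders sum to 4 (valence 4) → 0 H
  atom 10: O, bond orders sum to 2 (valence 2) → 0 H
  atom 11: O, bond orders sum to 2 (valence 2) → 0 H
  atom 12: C, bond orders sum to 1 (valence 4) → 3 H
  atom 13: C, bond orders sum to 3 (valence 4) → 1 H
  atom 14: C, bond orders sum to 4 (valence 4) → 0 H
  atom 15: C, bond orders sum to 4 (valence 4) → 0 H
  atom 16: O, bond orders sum to 2 (valence 2) → 0 H
  atom 17: O, bond orders sum to 2 (valence 2) → 0 H
  atom 18: C, bond orders sum to 1 (valence 4) → 3 H
  atom 19: C, bond orders sum to 3 (valence 4) → 1 H
  atom 20: C, bond orders sum to 1 (valence 4) → 3 H
  atom 21: C, bond orders sum to 4 (valence 4) → 0 H
  atom 22: F (halogen, monovalent) → 0 H
  atom 23: F (halogen, monovalent) → 0 H
  atom 24: F (halogen, monovalent) → 0 H
Totals → C:14, H:17, F:3, O:7.

C14H17F3O7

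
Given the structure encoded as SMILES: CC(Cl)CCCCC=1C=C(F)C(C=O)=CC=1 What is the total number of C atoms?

Count every carbon token in the SMILES (each C, including those in ring-closure positions and inside branches).
Carbon count: 13.

13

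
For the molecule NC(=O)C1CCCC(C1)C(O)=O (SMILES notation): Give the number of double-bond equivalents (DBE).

3

Molecular formula: C8H13NO3.
DoU = (2C + 2 + N − H − X) / 2, where X is the halogen count and O/S are ignored.
    = (2·8 + 2 + 1 − 13 − 0) / 2 = 6 / 2 = 3.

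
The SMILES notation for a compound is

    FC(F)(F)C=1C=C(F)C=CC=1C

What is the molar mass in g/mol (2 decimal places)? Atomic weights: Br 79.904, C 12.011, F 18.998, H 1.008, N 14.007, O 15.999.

First, the molecular formula is C8H6F4 (counting implicit H from valence).
  C: 8 × 12.011 = 96.088
  F: 4 × 18.998 = 75.992
  H: 6 × 1.008 = 6.048
Sum: 8×12.011 + 4×18.998 + 6×1.008 = 178.128 → 178.13 g/mol.

178.13 g/mol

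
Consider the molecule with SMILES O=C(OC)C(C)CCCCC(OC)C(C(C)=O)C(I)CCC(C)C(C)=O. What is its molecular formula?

Walk through each heavy atom and fill implicit hydrogens from standard valence (C 4, N 3, O 2, S 2, halogen 1):
  atom 1: O, bond orders sum to 2 (valence 2) → 0 H
  atom 2: C, bond orders sum to 4 (valence 4) → 0 H
  atom 3: O, bond orders sum to 2 (valence 2) → 0 H
  atom 4: C, bond orders sum to 1 (valence 4) → 3 H
  atom 5: C, bond orders sum to 3 (valence 4) → 1 H
  atom 6: C, bond orders sum to 1 (valence 4) → 3 H
  atom 7: C, bond orders sum to 2 (valence 4) → 2 H
  atom 8: C, bond orders sum to 2 (valence 4) → 2 H
  atom 9: C, bond orders sum to 2 (valence 4) → 2 H
  atom 10: C, bond orders sum to 2 (valence 4) → 2 H
  atom 11: C, bond orders sum to 3 (valence 4) → 1 H
  atom 12: O, bond orders sum to 2 (valence 2) → 0 H
  atom 13: C, bond orders sum to 1 (valence 4) → 3 H
  atom 14: C, bond orders sum to 3 (valence 4) → 1 H
  atom 15: C, bond orders sum to 4 (valence 4) → 0 H
  atom 16: C, bond orders sum to 1 (valence 4) → 3 H
  atom 17: O, bond orders sum to 2 (valence 2) → 0 H
  atom 18: C, bond orders sum to 3 (valence 4) → 1 H
  atom 19: I (halogen, monovalent) → 0 H
  atom 20: C, bond orders sum to 2 (valence 4) → 2 H
  atom 21: C, bond orders sum to 2 (valence 4) → 2 H
  atom 22: C, bond orders sum to 3 (valence 4) → 1 H
  atom 23: C, bond orders sum to 1 (valence 4) → 3 H
  atom 24: C, bond orders sum to 4 (valence 4) → 0 H
  atom 25: C, bond orders sum to 1 (valence 4) → 3 H
  atom 26: O, bond orders sum to 2 (valence 2) → 0 H
Totals → C:20, H:35, I:1, O:5.

C20H35IO5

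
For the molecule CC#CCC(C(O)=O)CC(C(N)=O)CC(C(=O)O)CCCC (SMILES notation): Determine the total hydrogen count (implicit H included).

25

Walk through each heavy atom and fill implicit hydrogens from standard valence (C 4, N 3, O 2, S 2, halogen 1):
  atom 1: C, bond orders sum to 1 (valence 4) → 3 H
  atom 2: C, bond orders sum to 4 (valence 4) → 0 H
  atom 3: C, bond orders sum to 4 (valence 4) → 0 H
  atom 4: C, bond orders sum to 2 (valence 4) → 2 H
  atom 5: C, bond orders sum to 3 (valence 4) → 1 H
  atom 6: C, bond orders sum to 4 (valence 4) → 0 H
  atom 7: O, bond orders sum to 1 (valence 2) → 1 H
  atom 8: O, bond orders sum to 2 (valence 2) → 0 H
  atom 9: C, bond orders sum to 2 (valence 4) → 2 H
  atom 10: C, bond orders sum to 3 (valence 4) → 1 H
  atom 11: C, bond orders sum to 4 (valence 4) → 0 H
  atom 12: N, bond orders sum to 1 (valence 3) → 2 H
  atom 13: O, bond orders sum to 2 (valence 2) → 0 H
  atom 14: C, bond orders sum to 2 (valence 4) → 2 H
  atom 15: C, bond orders sum to 3 (valence 4) → 1 H
  atom 16: C, bond orders sum to 4 (valence 4) → 0 H
  atom 17: O, bond orders sum to 2 (valence 2) → 0 H
  atom 18: O, bond orders sum to 1 (valence 2) → 1 H
  atom 19: C, bond orders sum to 2 (valence 4) → 2 H
  atom 20: C, bond orders sum to 2 (valence 4) → 2 H
  atom 21: C, bond orders sum to 2 (valence 4) → 2 H
  atom 22: C, bond orders sum to 1 (valence 4) → 3 H
Total hydrogens: 25.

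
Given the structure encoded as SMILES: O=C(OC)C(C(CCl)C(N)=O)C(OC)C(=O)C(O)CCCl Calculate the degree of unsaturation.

3

Molecular formula: C12H19Cl2NO6.
DoU = (2C + 2 + N − H − X) / 2, where X is the halogen count and O/S are ignored.
    = (2·12 + 2 + 1 − 19 − 2) / 2 = 6 / 2 = 3.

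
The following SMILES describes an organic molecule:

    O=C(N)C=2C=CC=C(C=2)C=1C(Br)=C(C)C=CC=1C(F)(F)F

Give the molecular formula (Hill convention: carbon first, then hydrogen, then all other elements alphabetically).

C15H11BrF3NO

Walk through each heavy atom and fill implicit hydrogens from standard valence (C 4, N 3, O 2, S 2, halogen 1):
  atom 1: O, bond orders sum to 2 (valence 2) → 0 H
  atom 2: C, bond orders sum to 4 (valence 4) → 0 H
  atom 3: N, bond orders sum to 1 (valence 3) → 2 H
  atom 4: C, bond orders sum to 4 (valence 4) → 0 H
  atom 5: C, bond orders sum to 3 (valence 4) → 1 H
  atom 6: C, bond orders sum to 3 (valence 4) → 1 H
  atom 7: C, bond orders sum to 3 (valence 4) → 1 H
  atom 8: C, bond orders sum to 4 (valence 4) → 0 H
  atom 9: C, bond orders sum to 3 (valence 4) → 1 H
  atom 10: C, bond orders sum to 4 (valence 4) → 0 H
  atom 11: C, bond orders sum to 4 (valence 4) → 0 H
  atom 12: Br (halogen, monovalent) → 0 H
  atom 13: C, bond orders sum to 4 (valence 4) → 0 H
  atom 14: C, bond orders sum to 1 (valence 4) → 3 H
  atom 15: C, bond orders sum to 3 (valence 4) → 1 H
  atom 16: C, bond orders sum to 3 (valence 4) → 1 H
  atom 17: C, bond orders sum to 4 (valence 4) → 0 H
  atom 18: C, bond orders sum to 4 (valence 4) → 0 H
  atom 19: F (halogen, monovalent) → 0 H
  atom 20: F (halogen, monovalent) → 0 H
  atom 21: F (halogen, monovalent) → 0 H
Totals → C:15, H:11, Br:1, F:3, N:1, O:1.
In Hill order: C15H11BrF3NO.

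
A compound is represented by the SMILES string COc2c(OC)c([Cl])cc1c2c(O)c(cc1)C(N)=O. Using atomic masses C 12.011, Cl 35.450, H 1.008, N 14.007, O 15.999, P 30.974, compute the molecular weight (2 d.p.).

281.69 g/mol

First, the molecular formula is C13H12ClNO4 (counting implicit H from valence).
  C: 13 × 12.011 = 156.143
  Cl: 1 × 35.450 = 35.450
  H: 12 × 1.008 = 12.096
  N: 1 × 14.007 = 14.007
  O: 4 × 15.999 = 63.996
Sum: 13×12.011 + 1×35.450 + 12×1.008 + 1×14.007 + 4×15.999 = 281.692 → 281.69 g/mol.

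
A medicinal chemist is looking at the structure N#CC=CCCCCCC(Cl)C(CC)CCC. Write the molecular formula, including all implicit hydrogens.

Walk through each heavy atom and fill implicit hydrogens from standard valence (C 4, N 3, O 2, S 2, halogen 1):
  atom 1: N, bond orders sum to 3 (valence 3) → 0 H
  atom 2: C, bond orders sum to 4 (valence 4) → 0 H
  atom 3: C, bond orders sum to 3 (valence 4) → 1 H
  atom 4: C, bond orders sum to 3 (valence 4) → 1 H
  atom 5: C, bond orders sum to 2 (valence 4) → 2 H
  atom 6: C, bond orders sum to 2 (valence 4) → 2 H
  atom 7: C, bond orders sum to 2 (valence 4) → 2 H
  atom 8: C, bond orders sum to 2 (valence 4) → 2 H
  atom 9: C, bond orders sum to 2 (valence 4) → 2 H
  atom 10: C, bond orders sum to 3 (valence 4) → 1 H
  atom 11: Cl (halogen, monovalent) → 0 H
  atom 12: C, bond orders sum to 3 (valence 4) → 1 H
  atom 13: C, bond orders sum to 2 (valence 4) → 2 H
  atom 14: C, bond orders sum to 1 (valence 4) → 3 H
  atom 15: C, bond orders sum to 2 (valence 4) → 2 H
  atom 16: C, bond orders sum to 2 (valence 4) → 2 H
  atom 17: C, bond orders sum to 1 (valence 4) → 3 H
Totals → C:15, H:26, Cl:1, N:1.
In Hill order: C15H26ClN.

C15H26ClN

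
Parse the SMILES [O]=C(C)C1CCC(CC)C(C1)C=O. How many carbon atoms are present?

Count every carbon token in the SMILES (each C, including those in ring-closure positions and inside branches).
Carbon count: 11.

11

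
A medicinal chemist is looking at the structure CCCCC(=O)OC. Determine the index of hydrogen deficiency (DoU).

1

Degree of unsaturation = (number of rings) + (number of π bonds).
Ring closures in the SMILES: 0.
π bonds: 1 double bond (each 1 DoU) → 1 DoU from unsaturation.
Total DoU = 0 + 1 = 1.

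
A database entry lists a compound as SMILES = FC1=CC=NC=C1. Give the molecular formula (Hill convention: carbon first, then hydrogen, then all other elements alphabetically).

Walk through each heavy atom and fill implicit hydrogens from standard valence (C 4, N 3, O 2, S 2, halogen 1):
  atom 1: F (halogen, monovalent) → 0 H
  atom 2: C, bond orders sum to 4 (valence 4) → 0 H
  atom 3: C, bond orders sum to 3 (valence 4) → 1 H
  atom 4: C, bond orders sum to 3 (valence 4) → 1 H
  atom 5: N, bond orders sum to 3 (valence 3) → 0 H
  atom 6: C, bond orders sum to 3 (valence 4) → 1 H
  atom 7: C, bond orders sum to 3 (valence 4) → 1 H
Totals → C:5, H:4, F:1, N:1.

C5H4FN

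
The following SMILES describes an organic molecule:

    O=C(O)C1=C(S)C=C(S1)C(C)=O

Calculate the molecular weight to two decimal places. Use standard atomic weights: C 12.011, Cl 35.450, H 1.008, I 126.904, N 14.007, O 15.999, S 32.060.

202.24 g/mol

First, the molecular formula is C7H6O3S2 (counting implicit H from valence).
  C: 7 × 12.011 = 84.077
  H: 6 × 1.008 = 6.048
  O: 3 × 15.999 = 47.997
  S: 2 × 32.060 = 64.120
Sum: 7×12.011 + 6×1.008 + 3×15.999 + 2×32.060 = 202.242 → 202.24 g/mol.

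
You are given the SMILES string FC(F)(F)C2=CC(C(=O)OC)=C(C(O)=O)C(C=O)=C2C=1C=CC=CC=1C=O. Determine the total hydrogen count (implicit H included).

Walk through each heavy atom and fill implicit hydrogens from standard valence (C 4, N 3, O 2, S 2, halogen 1):
  atom 1: F (halogen, monovalent) → 0 H
  atom 2: C, bond orders sum to 4 (valence 4) → 0 H
  atom 3: F (halogen, monovalent) → 0 H
  atom 4: F (halogen, monovalent) → 0 H
  atom 5: C, bond orders sum to 4 (valence 4) → 0 H
  atom 6: C, bond orders sum to 3 (valence 4) → 1 H
  atom 7: C, bond orders sum to 4 (valence 4) → 0 H
  atom 8: C, bond orders sum to 4 (valence 4) → 0 H
  atom 9: O, bond orders sum to 2 (valence 2) → 0 H
  atom 10: O, bond orders sum to 2 (valence 2) → 0 H
  atom 11: C, bond orders sum to 1 (valence 4) → 3 H
  atom 12: C, bond orders sum to 4 (valence 4) → 0 H
  atom 13: C, bond orders sum to 4 (valence 4) → 0 H
  atom 14: O, bond orders sum to 1 (valence 2) → 1 H
  atom 15: O, bond orders sum to 2 (valence 2) → 0 H
  atom 16: C, bond orders sum to 4 (valence 4) → 0 H
  atom 17: C, bond orders sum to 3 (valence 4) → 1 H
  atom 18: O, bond orders sum to 2 (valence 2) → 0 H
  atom 19: C, bond orders sum to 4 (valence 4) → 0 H
  atom 20: C, bond orders sum to 4 (valence 4) → 0 H
  atom 21: C, bond orders sum to 3 (valence 4) → 1 H
  atom 22: C, bond orders sum to 3 (valence 4) → 1 H
  atom 23: C, bond orders sum to 3 (valence 4) → 1 H
  atom 24: C, bond orders sum to 3 (valence 4) → 1 H
  atom 25: C, bond orders sum to 4 (valence 4) → 0 H
  atom 26: C, bond orders sum to 3 (valence 4) → 1 H
  atom 27: O, bond orders sum to 2 (valence 2) → 0 H
Total hydrogens: 11.

11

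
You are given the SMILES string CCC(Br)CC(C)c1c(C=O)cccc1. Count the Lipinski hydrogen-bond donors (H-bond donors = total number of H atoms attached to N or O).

0

Donors: find every N or O and count the H atoms it carries.
  atom 11 (O): bond orders sum to 2 → 0 H
Lipinski HBD = 0.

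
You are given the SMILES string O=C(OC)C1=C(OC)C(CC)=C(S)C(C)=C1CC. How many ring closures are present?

In SMILES, each pair of matching ring-closure digits denotes one ring-closing bond; the number of such bonds equals the number of independent rings.
Ring-closure bonds here: 1.

1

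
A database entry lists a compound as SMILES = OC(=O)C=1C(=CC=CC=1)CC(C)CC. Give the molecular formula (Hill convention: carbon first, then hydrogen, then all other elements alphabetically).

C12H16O2

Walk through each heavy atom and fill implicit hydrogens from standard valence (C 4, N 3, O 2, S 2, halogen 1):
  atom 1: O, bond orders sum to 1 (valence 2) → 1 H
  atom 2: C, bond orders sum to 4 (valence 4) → 0 H
  atom 3: O, bond orders sum to 2 (valence 2) → 0 H
  atom 4: C, bond orders sum to 4 (valence 4) → 0 H
  atom 5: C, bond orders sum to 4 (valence 4) → 0 H
  atom 6: C, bond orders sum to 3 (valence 4) → 1 H
  atom 7: C, bond orders sum to 3 (valence 4) → 1 H
  atom 8: C, bond orders sum to 3 (valence 4) → 1 H
  atom 9: C, bond orders sum to 3 (valence 4) → 1 H
  atom 10: C, bond orders sum to 2 (valence 4) → 2 H
  atom 11: C, bond orders sum to 3 (valence 4) → 1 H
  atom 12: C, bond orders sum to 1 (valence 4) → 3 H
  atom 13: C, bond orders sum to 2 (valence 4) → 2 H
  atom 14: C, bond orders sum to 1 (valence 4) → 3 H
Totals → C:12, H:16, O:2.
In Hill order: C12H16O2.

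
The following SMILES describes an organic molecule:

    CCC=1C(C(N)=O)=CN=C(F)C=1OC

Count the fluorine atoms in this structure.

1

Scan the SMILES for F atoms (remember two-letter symbols like Cl and Br are single atoms).
Fluorine count: 1.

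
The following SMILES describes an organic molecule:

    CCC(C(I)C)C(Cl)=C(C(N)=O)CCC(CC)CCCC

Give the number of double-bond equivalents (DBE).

2

Degree of unsaturation = (number of rings) + (number of π bonds).
Ring closures in the SMILES: 0.
π bonds: 2 double bonds (each 1 DoU) → 2 DoU from unsaturation.
Total DoU = 0 + 2 = 2.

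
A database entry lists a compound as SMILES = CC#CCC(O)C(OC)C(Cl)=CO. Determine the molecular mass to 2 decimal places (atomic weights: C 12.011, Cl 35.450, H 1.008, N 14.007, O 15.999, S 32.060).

204.65 g/mol

First, the molecular formula is C9H13ClO3 (counting implicit H from valence).
  C: 9 × 12.011 = 108.099
  Cl: 1 × 35.450 = 35.450
  H: 13 × 1.008 = 13.104
  O: 3 × 15.999 = 47.997
Sum: 9×12.011 + 1×35.450 + 13×1.008 + 3×15.999 = 204.650 → 204.65 g/mol.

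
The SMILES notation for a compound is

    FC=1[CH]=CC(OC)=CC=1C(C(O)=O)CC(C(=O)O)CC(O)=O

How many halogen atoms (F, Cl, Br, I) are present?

1

Halogen atoms appear at heavy-atom position 1 (1×F).
Other groups present: 3 carboxylic acid, 1 ether.
Halogen count: 1.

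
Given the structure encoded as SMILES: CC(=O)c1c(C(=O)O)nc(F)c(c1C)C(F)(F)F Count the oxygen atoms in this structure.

3

Scan the SMILES for O atoms (remember two-letter symbols like Cl and Br are single atoms).
Oxygen count: 3.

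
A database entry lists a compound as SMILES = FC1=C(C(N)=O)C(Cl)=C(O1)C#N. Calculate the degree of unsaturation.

6

Degree of unsaturation = (number of rings) + (number of π bonds).
Ring closures in the SMILES: 1.
π bonds: 3 double bonds (each 1 DoU), 1 triple bond (each 2 DoU) → 5 DoU from unsaturation.
Total DoU = 1 + 5 = 6.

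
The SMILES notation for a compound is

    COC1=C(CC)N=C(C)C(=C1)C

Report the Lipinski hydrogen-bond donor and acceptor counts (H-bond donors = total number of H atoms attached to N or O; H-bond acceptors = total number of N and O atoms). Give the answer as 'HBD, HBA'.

0, 2

Donors: find every N or O and count the H atoms it carries.
  atom 2 (O): bond orders sum to 2 → 0 H
  atom 7 (N): bond orders sum to 3 → 0 H
Lipinski HBD = 0.
Acceptors: N atoms = 1, O atoms = 1 → HBA = 2.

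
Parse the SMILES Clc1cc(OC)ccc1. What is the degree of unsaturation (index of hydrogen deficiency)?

4

Molecular formula: C7H7ClO.
DoU = (2C + 2 + N − H − X) / 2, where X is the halogen count and O/S are ignored.
    = (2·7 + 2 + 0 − 7 − 1) / 2 = 8 / 2 = 4.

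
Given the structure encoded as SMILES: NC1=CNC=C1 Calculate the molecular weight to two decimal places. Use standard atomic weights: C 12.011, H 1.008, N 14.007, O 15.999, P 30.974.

82.11 g/mol

First, the molecular formula is C4H6N2 (counting implicit H from valence).
  C: 4 × 12.011 = 48.044
  H: 6 × 1.008 = 6.048
  N: 2 × 14.007 = 28.014
Sum: 4×12.011 + 6×1.008 + 2×14.007 = 82.106 → 82.11 g/mol.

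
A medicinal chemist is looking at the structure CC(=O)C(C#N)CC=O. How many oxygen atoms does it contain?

Scan the SMILES for O atoms (remember two-letter symbols like Cl and Br are single atoms).
Oxygen count: 2.

2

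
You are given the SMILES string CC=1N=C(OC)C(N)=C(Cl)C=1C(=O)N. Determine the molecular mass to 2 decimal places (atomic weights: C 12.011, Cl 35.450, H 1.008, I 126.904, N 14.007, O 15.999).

First, the molecular formula is C8H10ClN3O2 (counting implicit H from valence).
  C: 8 × 12.011 = 96.088
  Cl: 1 × 35.450 = 35.450
  H: 10 × 1.008 = 10.080
  N: 3 × 14.007 = 42.021
  O: 2 × 15.999 = 31.998
Sum: 8×12.011 + 1×35.450 + 10×1.008 + 3×14.007 + 2×15.999 = 215.637 → 215.64 g/mol.

215.64 g/mol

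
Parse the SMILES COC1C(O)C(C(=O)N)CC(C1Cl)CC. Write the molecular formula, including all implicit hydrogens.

C10H18ClNO3

Walk through each heavy atom and fill implicit hydrogens from standard valence (C 4, N 3, O 2, S 2, halogen 1):
  atom 1: C, bond orders sum to 1 (valence 4) → 3 H
  atom 2: O, bond orders sum to 2 (valence 2) → 0 H
  atom 3: C, bond orders sum to 3 (valence 4) → 1 H
  atom 4: C, bond orders sum to 3 (valence 4) → 1 H
  atom 5: O, bond orders sum to 1 (valence 2) → 1 H
  atom 6: C, bond orders sum to 3 (valence 4) → 1 H
  atom 7: C, bond orders sum to 4 (valence 4) → 0 H
  atom 8: O, bond orders sum to 2 (valence 2) → 0 H
  atom 9: N, bond orders sum to 1 (valence 3) → 2 H
  atom 10: C, bond orders sum to 2 (valence 4) → 2 H
  atom 11: C, bond orders sum to 3 (valence 4) → 1 H
  atom 12: C, bond orders sum to 3 (valence 4) → 1 H
  atom 13: Cl (halogen, monovalent) → 0 H
  atom 14: C, bond orders sum to 2 (valence 4) → 2 H
  atom 15: C, bond orders sum to 1 (valence 4) → 3 H
Totals → C:10, H:18, Cl:1, N:1, O:3.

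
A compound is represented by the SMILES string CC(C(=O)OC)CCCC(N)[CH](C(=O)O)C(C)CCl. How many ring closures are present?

In SMILES, each pair of matching ring-closure digits denotes one ring-closing bond; the number of such bonds equals the number of independent rings.
Ring-closure bonds here: 0.

0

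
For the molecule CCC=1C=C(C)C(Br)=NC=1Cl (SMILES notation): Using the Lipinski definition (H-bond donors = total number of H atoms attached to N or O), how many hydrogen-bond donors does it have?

Donors: find every N or O and count the H atoms it carries.
  atom 9 (N): bond orders sum to 3 → 0 H
Lipinski HBD = 0.

0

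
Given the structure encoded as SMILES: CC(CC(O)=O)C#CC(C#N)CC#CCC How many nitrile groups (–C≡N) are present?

1

The nitrile motif appears at heavy-atom position 10 in the SMILES.
Other groups present: 2 alkyne, 1 carboxylic acid.
Nitrile count: 1.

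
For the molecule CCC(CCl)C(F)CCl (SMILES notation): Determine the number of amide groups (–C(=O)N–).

0

Scan the SMILES for the amide motif — none present.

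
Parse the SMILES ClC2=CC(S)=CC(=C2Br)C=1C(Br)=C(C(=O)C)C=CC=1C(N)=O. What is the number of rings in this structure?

In SMILES, each pair of matching ring-closure digits denotes one ring-closing bond; the number of such bonds equals the number of independent rings.
Ring-closure bonds here: 2.

2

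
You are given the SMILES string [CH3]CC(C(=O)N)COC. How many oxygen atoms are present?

2

Scan the SMILES for O atoms (remember two-letter symbols like Cl and Br are single atoms).
Oxygen count: 2.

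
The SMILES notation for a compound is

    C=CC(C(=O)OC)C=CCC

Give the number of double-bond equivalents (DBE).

Molecular formula: C9H14O2.
DoU = (2C + 2 + N − H − X) / 2, where X is the halogen count and O/S are ignored.
    = (2·9 + 2 + 0 − 14 − 0) / 2 = 6 / 2 = 3.

3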